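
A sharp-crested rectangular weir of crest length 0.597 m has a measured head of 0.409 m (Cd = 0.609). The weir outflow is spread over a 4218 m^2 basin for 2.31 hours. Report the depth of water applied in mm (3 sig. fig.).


Approach: apply the rectangular weir equation with a volume-to-depth conversion, Q = (2/3)*Cd*L*sqrt(2g)*H^1.5; d = Q*t/A * 1000.
Step 1 — weir discharge:
  Q = (2/3)*0.609*0.597*sqrt(2*9.81)*0.409^1.5 = 0.28082 m^3/s
Step 2 — volume: V = 0.28082 * 2.31*3600 = 2335.3 m^3
Step 3 — depth: d = V/A * 1000 = 2335.3/4218 * 1000 = 554 mm
Therefore the depth of water applied = 554 mm.


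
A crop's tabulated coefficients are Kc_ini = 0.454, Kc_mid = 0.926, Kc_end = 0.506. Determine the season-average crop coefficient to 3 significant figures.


Approach: apply a simple seasonal average, Kc_avg = (Kc_ini + Kc_mid + Kc_end)/3.
Kc_avg = (0.454 + 0.926 + 0.506)/3 = 0.629
Therefore the season-average crop coefficient = 0.629.


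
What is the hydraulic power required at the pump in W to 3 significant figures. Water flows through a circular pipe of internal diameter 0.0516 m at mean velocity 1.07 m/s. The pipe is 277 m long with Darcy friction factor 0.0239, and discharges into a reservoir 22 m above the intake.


Approach: apply continuity + Darcy-Weisbach + hydraulic power, Q = A*v; hf = f*(L/D)*(v^2/(2g)); H = static + hf; P = rho*g*Q*H.
Step 1 — flow rate (continuity, Q = A*v):
  A = pi*(0.0516/2)^2 = 0.0020912 m^2
  Q = 0.0020912 * 1.07 = 0.0022376 m^3/s
Step 2 — friction head loss (Darcy-Weisbach):
  hf = 0.0239 * (277/0.0516) * (1.07^2 / (2*9.81))
  hf = 7.4868 m
Step 3 — total head: H = 22 + 7.4868 = 29.487 m
Step 4 — hydraulic power (P = rho*g*Q*H):
  P = 1000 * 9.81 * 0.0022376 * 29.487 = 647 W
Therefore the hydraulic power required at the pump = 647 W.


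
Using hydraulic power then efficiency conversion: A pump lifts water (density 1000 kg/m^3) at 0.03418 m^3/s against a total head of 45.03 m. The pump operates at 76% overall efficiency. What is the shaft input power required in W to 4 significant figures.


Approach: apply hydraulic power then efficiency conversion, P = rho*g*Q*H; P_in = P/eta.
Step 1 — hydraulic power (P = rho*g*Q*H):
  P = 1000 * 9.81 * 0.03418 * 45.03 = 15098.8 W
Step 2 — input power: P_in = P/eta = 15098.8 / 0.76 = 19870 W
Therefore the shaft input power required = 19870 W.


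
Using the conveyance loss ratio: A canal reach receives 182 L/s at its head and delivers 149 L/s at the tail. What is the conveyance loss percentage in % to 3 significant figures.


Approach: apply the conveyance loss ratio, loss% = ((Q_head - Q_tail)/Q_head)*100.
loss = ((182 - 149)/182)*100 = 18.1 %
Therefore the conveyance loss percentage = 18.1 %.


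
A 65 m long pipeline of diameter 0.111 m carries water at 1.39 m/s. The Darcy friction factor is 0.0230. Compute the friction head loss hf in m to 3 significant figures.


Approach: apply the Darcy-Weisbach equation, hf = f*(L/D)*(v^2/(2g)).
hf = 0.0230 * (65/0.111) * (1.39^2 / (2*9.81))
hf = 1.33 m
Therefore the friction head loss hf = 1.33 m.


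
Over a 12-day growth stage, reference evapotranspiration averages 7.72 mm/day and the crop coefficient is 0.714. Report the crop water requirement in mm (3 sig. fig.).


Approach: apply the crop water requirement relation, CWR = ET0 * Kc * days.
CWR = 7.72 * 0.714 * 12 = 66.1 mm
Therefore the crop water requirement = 66.1 mm.


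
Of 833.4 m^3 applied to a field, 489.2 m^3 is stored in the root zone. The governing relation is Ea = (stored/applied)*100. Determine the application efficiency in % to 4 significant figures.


Ea = (489.2/833.4)*100 = 58.70 %
Therefore the application efficiency = 58.70 %.


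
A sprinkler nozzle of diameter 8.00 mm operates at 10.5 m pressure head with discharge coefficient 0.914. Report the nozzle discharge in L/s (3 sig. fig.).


Approach: apply the orifice equation, Q = Cd*A*sqrt(2*g*h), A = pi*(d/2)^2.
A = pi*(8.00e-3/2)^2 = 5.0265e-05 m^2
Q = 0.914 * 5.0265e-05 * sqrt(2*9.81*10.5) * 1000 = 0.659 L/s
Therefore the nozzle discharge = 0.659 L/s.


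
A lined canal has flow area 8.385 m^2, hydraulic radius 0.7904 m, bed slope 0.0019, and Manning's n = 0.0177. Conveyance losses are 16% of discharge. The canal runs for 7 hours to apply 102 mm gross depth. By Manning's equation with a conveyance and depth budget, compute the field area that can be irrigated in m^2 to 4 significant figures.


Approach: apply Manning's equation with a conveyance and depth budget, Q = (1/n)*A*R^(2/3)*S^(1/2); Q_field = Q*(1-loss); Area = Q_field*t/(d/1000).
Step 1 — canal discharge (Manning's equation):
  Q = (1/0.0177) * 8.385 * 0.7904^(2/3) * 0.0019^(1/2) = 17.6524 m^3/s
Step 2 — delivered flow: Q_field = 17.6524*(1 - 16/100) = 14.8280 m^3/s
Step 3 — volume delivered: V = 14.8280 * 7*3600 = 373667 m^3
Step 4 — area served: A = V / (depth/1000) = 373667 / 0.102 = 3663000 m^2
Therefore the field area that can be irrigated = 3663000 m^2.


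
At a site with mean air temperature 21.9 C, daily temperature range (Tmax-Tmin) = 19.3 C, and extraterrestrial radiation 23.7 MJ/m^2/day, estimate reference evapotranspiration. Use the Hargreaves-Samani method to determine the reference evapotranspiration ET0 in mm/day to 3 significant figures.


Approach: apply the Hargreaves-Samani method, ET0 = 0.0023*(Tmean+17.8)*sqrt(Tmax-Tmin)*0.408*Ra.
ET0 = 0.0023*(21.9+17.8)*sqrt(19.3)*0.408*23.7 = 3.88 mm/day
Therefore the reference evapotranspiration ET0 = 3.88 mm/day.


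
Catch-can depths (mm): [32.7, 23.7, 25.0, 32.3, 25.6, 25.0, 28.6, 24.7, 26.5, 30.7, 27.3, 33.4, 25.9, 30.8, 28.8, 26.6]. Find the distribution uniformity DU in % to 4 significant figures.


Approach: apply the low-quarter distribution uniformity, DU = (mean of lowest quarter of readings / overall mean)*100.
sorted lowest 4 of 16: [23.7, 24.7, 25.0, 25.0] -> mean = 24.6000 mm
overall mean = 27.9750 mm
DU = (24.6000/27.9750)*100 = 87.94 %
Therefore the distribution uniformity DU = 87.94 %.


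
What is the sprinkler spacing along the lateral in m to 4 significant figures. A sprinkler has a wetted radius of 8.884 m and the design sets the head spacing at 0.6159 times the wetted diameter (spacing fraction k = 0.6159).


Approach: apply the sprinkler spacing rule (spacing as a fraction of wetted diameter), S = k*(2*R).
S = 0.6159 * (2 * 8.884) = 10.94 m
Therefore the sprinkler spacing along the lateral = 10.94 m.


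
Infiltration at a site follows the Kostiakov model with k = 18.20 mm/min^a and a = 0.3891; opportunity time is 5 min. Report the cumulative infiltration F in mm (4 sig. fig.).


Approach: apply the Kostiakov infiltration equation, F = k*t^a.
F = 18.20 * 5^0.3891 = 34.04 mm
Therefore the cumulative infiltration F = 34.04 mm.


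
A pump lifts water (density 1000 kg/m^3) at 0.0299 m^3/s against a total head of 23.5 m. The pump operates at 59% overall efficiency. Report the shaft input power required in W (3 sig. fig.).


Approach: apply hydraulic power then efficiency conversion, P = rho*g*Q*H; P_in = P/eta.
Step 1 — hydraulic power (P = rho*g*Q*H):
  P = 1000 * 9.81 * 0.0299 * 23.5 = 6893.0 W
Step 2 — input power: P_in = P/eta = 6893.0 / 0.59 = 11700 W
Therefore the shaft input power required = 11700 W.


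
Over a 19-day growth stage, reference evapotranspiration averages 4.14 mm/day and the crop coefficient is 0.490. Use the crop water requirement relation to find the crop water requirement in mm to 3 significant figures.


Approach: apply the crop water requirement relation, CWR = ET0 * Kc * days.
CWR = 4.14 * 0.490 * 19 = 38.5 mm
Therefore the crop water requirement = 38.5 mm.


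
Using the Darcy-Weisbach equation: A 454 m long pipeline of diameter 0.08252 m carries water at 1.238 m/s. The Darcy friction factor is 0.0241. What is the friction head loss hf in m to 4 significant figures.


Approach: apply the Darcy-Weisbach equation, hf = f*(L/D)*(v^2/(2g)).
hf = 0.0241 * (454/0.08252) * (1.238^2 / (2*9.81))
hf = 10.36 m
Therefore the friction head loss hf = 10.36 m.


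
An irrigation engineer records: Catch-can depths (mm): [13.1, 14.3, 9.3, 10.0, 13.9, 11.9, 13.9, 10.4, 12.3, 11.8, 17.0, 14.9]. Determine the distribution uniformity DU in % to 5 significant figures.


Approach: apply the low-quarter distribution uniformity, DU = (mean of lowest quarter of readings / overall mean)*100.
sorted lowest 3 of 12: [9.3, 10.0, 10.4] -> mean = 9.900000 mm
overall mean = 12.73333 mm
DU = (9.900000/12.73333)*100 = 77.749 %
Therefore the distribution uniformity DU = 77.749 %.


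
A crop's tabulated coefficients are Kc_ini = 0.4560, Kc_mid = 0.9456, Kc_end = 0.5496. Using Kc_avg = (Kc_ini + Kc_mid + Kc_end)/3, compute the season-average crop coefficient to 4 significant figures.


Kc_avg = (0.4560 + 0.9456 + 0.5496)/3 = 0.6504
Therefore the season-average crop coefficient = 0.6504.


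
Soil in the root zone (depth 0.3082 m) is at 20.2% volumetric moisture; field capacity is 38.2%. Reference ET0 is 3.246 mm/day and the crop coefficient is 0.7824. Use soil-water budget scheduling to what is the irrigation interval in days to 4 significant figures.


Approach: apply soil-water budget scheduling, SMD = (FC-theta)/100*depth*1000; ETc = ET0*Kc; interval = SMD/ETc.
Step 1 — soil moisture deficit:
  SMD = (38.2 - 20.2)/100 * 0.3082 * 1000 = 55.4760 mm
Step 2 — daily crop ET (ETc = ET0*Kc):
  ETc = 3.246 * 0.7824 = 2.53967 mm/day
Step 3 — irrigation interval (SMD/ETc):
  interval = 55.4760 / 2.53967 = 21.84 days
Therefore the irrigation interval = 21.84 days.


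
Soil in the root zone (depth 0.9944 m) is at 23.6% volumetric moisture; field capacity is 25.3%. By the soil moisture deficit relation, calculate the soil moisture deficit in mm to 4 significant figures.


Approach: apply the soil moisture deficit relation, SMD = (FC - theta)/100 * depth * 1000.
SMD = (25.3 - 23.6)/100 * 0.9944 * 1000 = 16.90 mm
Therefore the soil moisture deficit = 16.90 mm.


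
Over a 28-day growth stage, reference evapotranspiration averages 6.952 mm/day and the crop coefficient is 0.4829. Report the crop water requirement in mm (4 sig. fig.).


Approach: apply the crop water requirement relation, CWR = ET0 * Kc * days.
CWR = 6.952 * 0.4829 * 28 = 94.00 mm
Therefore the crop water requirement = 94.00 mm.


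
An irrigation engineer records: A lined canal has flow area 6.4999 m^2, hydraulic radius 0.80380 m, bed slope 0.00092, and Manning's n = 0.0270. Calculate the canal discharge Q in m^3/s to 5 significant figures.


Approach: apply Manning's equation, Q = (1/n)*A*R^(2/3)*S^(1/2).
Q = (1/0.0270) * 6.4999 * 0.80380^(2/3) * 0.00092^(1/2) = 6.3125 m^3/s
Therefore the canal discharge Q = 6.3125 m^3/s.


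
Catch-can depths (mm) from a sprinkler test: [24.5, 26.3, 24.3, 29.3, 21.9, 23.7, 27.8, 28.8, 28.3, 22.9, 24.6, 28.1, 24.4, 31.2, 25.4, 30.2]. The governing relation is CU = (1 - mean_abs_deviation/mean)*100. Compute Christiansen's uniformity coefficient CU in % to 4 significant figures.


mean = 26.3562 mm
mean |d_i - mean| = 2.40078 mm
CU = (1 - 2.40078/26.3562)*100 = 90.89 %
Therefore Christiansen's uniformity coefficient CU = 90.89 %.


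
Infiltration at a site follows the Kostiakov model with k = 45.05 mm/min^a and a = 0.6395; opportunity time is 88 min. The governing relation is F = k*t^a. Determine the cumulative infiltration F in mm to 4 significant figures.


F = 45.05 * 88^0.6395 = 789.2 mm
Therefore the cumulative infiltration F = 789.2 mm.


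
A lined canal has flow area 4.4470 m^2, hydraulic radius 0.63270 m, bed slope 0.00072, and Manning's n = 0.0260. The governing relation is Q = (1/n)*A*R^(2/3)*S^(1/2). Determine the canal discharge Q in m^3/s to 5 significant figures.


Q = (1/0.0260) * 4.4470 * 0.63270^(2/3) * 0.00072^(1/2) = 3.3824 m^3/s
Therefore the canal discharge Q = 3.3824 m^3/s.


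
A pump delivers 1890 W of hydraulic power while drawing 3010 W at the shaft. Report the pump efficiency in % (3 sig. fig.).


Approach: apply the efficiency ratio, eta = (P_out/P_in)*100.
eta = (1890 / 3010) * 100 = 62.8 %
Therefore the pump efficiency = 62.8 %.


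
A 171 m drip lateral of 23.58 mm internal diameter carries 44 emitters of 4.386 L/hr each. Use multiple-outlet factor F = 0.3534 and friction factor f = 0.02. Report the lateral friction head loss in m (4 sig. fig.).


Approach: apply Darcy-Weisbach with the multiple-outlet F-factor, Q = n*q/(3600*1000) m^3/s; v = Q/A; hf = F*f*(L/D)*(v^2/(2g)).
Q = 44*4.386/(3600*1000) = 5.36067e-05 m^3/s
A = pi*(23.58e-3/2)^2 = 4.36694e-04 m^2, so v = Q/A = 0.122756 m/s
hf = 0.3534*0.02*(171/0.02358)*(0.122756^2/(2*9.81)) = 0.03937 m
Therefore the lateral friction head loss = 0.03937 m.


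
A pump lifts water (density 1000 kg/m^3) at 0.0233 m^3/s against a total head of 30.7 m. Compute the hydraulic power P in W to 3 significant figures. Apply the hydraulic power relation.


Approach: apply the hydraulic power relation, P = rho*g*Q*H.
P = 1000 * 9.81 * 0.0233 * 30.7 = 7020 W
Therefore the hydraulic power P = 7020 W.


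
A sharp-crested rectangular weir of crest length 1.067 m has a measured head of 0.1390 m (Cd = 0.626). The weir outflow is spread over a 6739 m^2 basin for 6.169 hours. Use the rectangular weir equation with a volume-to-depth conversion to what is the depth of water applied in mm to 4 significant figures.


Approach: apply the rectangular weir equation with a volume-to-depth conversion, Q = (2/3)*Cd*L*sqrt(2g)*H^1.5; d = Q*t/A * 1000.
Step 1 — weir discharge:
  Q = (2/3)*0.626*1.067*sqrt(2*9.81)*0.1390^1.5 = 0.102216 m^3/s
Step 2 — volume: V = 0.102216 * 6.169*3600 = 2270.06 m^3
Step 3 — depth: d = V/A * 1000 = 2270.06/6739 * 1000 = 336.9 mm
Therefore the depth of water applied = 336.9 mm.


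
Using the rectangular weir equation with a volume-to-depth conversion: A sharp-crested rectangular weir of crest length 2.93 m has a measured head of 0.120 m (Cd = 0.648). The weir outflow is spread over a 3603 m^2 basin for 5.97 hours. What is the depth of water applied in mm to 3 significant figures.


Approach: apply the rectangular weir equation with a volume-to-depth conversion, Q = (2/3)*Cd*L*sqrt(2g)*H^1.5; d = Q*t/A * 1000.
Step 1 — weir discharge:
  Q = (2/3)*0.648*2.93*sqrt(2*9.81)*0.120^1.5 = 0.23306 m^3/s
Step 2 — volume: V = 0.23306 * 5.97*3600 = 5009.0 m^3
Step 3 — depth: d = V/A * 1000 = 5009.0/3603 * 1000 = 1390 mm
Therefore the depth of water applied = 1390 mm.


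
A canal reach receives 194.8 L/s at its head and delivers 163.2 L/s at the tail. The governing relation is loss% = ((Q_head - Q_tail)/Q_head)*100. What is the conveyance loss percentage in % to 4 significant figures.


loss = ((194.8 - 163.2)/194.8)*100 = 16.22 %
Therefore the conveyance loss percentage = 16.22 %.


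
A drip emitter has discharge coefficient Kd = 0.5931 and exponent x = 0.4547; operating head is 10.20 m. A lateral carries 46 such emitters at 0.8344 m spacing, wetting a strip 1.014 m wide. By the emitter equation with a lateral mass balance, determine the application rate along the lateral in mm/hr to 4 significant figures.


Approach: apply the emitter equation with a lateral mass balance, q = Kd*h^x; Q = n*q; rate = Q/(n*spacing*width).
Step 1 — single emitter flow (q = Kd*h^x):
  q = 0.5931 * 10.20^0.4547 = 1.70506 L/hr
Step 2 — total lateral flow: Q = 46 * 1.70506 = 78.4325 L/hr
Step 3 — wetted area: A = 46 * 0.8344 * 1.014 = 38.9198 m^2
Step 4 — application rate: Q/A = 78.4325/38.9198 = 2.015 mm/hr
Therefore the application rate along the lateral = 2.015 mm/hr.


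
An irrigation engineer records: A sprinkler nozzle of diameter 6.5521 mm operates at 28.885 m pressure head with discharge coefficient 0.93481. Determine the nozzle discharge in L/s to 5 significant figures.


Approach: apply the orifice equation, Q = Cd*A*sqrt(2*g*h), A = pi*(d/2)^2.
A = pi*(6.5521e-3/2)^2 = 3.371715e-05 m^2
Q = 0.93481 * 3.371715e-05 * sqrt(2*9.81*28.885) * 1000 = 0.75034 L/s
Therefore the nozzle discharge = 0.75034 L/s.


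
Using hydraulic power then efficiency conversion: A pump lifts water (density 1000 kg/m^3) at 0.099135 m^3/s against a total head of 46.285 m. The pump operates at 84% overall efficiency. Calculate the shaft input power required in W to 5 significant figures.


Approach: apply hydraulic power then efficiency conversion, P = rho*g*Q*H; P_in = P/eta.
Step 1 — hydraulic power (P = rho*g*Q*H):
  P = 1000 * 9.81 * 0.099135 * 46.285 = 45012.83 W
Step 2 — input power: P_in = P/eta = 45012.83 / 0.84 = 53587 W
Therefore the shaft input power required = 53587 W.


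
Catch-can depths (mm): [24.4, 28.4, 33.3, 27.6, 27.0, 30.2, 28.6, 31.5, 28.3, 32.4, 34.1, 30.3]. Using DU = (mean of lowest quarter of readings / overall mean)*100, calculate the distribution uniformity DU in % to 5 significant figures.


sorted lowest 3 of 12: [24.4, 27.0, 27.6] -> mean = 26.33333 mm
overall mean = 29.67500 mm
DU = (26.33333/29.67500)*100 = 88.739 %
Therefore the distribution uniformity DU = 88.739 %.


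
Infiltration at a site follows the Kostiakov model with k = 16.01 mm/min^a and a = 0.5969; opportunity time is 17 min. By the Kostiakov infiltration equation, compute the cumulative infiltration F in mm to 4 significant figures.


Approach: apply the Kostiakov infiltration equation, F = k*t^a.
F = 16.01 * 17^0.5969 = 86.87 mm
Therefore the cumulative infiltration F = 86.87 mm.


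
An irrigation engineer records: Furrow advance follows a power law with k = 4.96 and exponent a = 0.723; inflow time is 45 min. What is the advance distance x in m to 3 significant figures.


Approach: apply the power-law advance function, x = k*t^a.
x = 4.96 * 45^0.723 = 77.8 m
Therefore the advance distance x = 77.8 m.


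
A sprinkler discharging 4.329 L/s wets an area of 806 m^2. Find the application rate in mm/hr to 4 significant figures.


Approach: apply the application rate relation, rate = (Q/A)*3600.
rate = (4.329 / 806) * 3600 = 19.34 mm/hr
Therefore the application rate = 19.34 mm/hr.


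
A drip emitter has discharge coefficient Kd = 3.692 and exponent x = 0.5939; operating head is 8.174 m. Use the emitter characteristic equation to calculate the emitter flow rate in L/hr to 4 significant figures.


Approach: apply the emitter characteristic equation, q = Kd * h^x.
q = 3.692 * 8.174^0.5939 = 12.86 L/hr
Therefore the emitter flow rate = 12.86 L/hr.


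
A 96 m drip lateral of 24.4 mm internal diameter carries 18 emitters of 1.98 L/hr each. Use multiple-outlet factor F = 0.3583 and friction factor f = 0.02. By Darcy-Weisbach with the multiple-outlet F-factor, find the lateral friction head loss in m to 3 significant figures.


Approach: apply Darcy-Weisbach with the multiple-outlet F-factor, Q = n*q/(3600*1000) m^3/s; v = Q/A; hf = F*f*(L/D)*(v^2/(2g)).
Q = 18*1.98/(3600*1000) = 9.9000e-06 m^3/s
A = pi*(24.4e-3/2)^2 = 4.6759e-04 m^2, so v = Q/A = 0.021172 m/s
hf = 0.3583*0.02*(96/0.0244)*(0.021172^2/(2*9.81)) = 0.000644 m
Therefore the lateral friction head loss = 0.000644 m.


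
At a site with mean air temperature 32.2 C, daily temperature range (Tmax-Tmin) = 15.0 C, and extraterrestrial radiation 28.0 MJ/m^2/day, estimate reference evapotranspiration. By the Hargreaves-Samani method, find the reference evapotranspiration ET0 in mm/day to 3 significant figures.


Approach: apply the Hargreaves-Samani method, ET0 = 0.0023*(Tmean+17.8)*sqrt(Tmax-Tmin)*0.408*Ra.
ET0 = 0.0023*(32.2+17.8)*sqrt(15.0)*0.408*28.0 = 5.09 mm/day
Therefore the reference evapotranspiration ET0 = 5.09 mm/day.


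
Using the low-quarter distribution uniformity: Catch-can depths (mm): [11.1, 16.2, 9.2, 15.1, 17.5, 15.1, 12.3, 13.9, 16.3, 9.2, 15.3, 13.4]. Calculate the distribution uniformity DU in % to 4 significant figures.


Approach: apply the low-quarter distribution uniformity, DU = (mean of lowest quarter of readings / overall mean)*100.
sorted lowest 3 of 12: [9.2, 9.2, 11.1] -> mean = 9.83333 mm
overall mean = 13.7167 mm
DU = (9.83333/13.7167)*100 = 71.69 %
Therefore the distribution uniformity DU = 71.69 %.


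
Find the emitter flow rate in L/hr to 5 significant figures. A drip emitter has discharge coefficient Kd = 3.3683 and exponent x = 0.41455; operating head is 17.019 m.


Approach: apply the emitter characteristic equation, q = Kd * h^x.
q = 3.3683 * 17.019^0.41455 = 10.907 L/hr
Therefore the emitter flow rate = 10.907 L/hr.


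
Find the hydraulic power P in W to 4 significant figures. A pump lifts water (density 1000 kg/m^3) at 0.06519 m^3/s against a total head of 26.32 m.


Approach: apply the hydraulic power relation, P = rho*g*Q*H.
P = 1000 * 9.81 * 0.06519 * 26.32 = 16830 W
Therefore the hydraulic power P = 16830 W.


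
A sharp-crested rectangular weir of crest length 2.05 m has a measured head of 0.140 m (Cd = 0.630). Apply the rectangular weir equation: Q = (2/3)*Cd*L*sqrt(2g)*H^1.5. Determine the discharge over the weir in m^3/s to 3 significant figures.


Q = (2/3)*0.630*2.05*sqrt(2*9.81)*0.140^1.5 = 0.200 m^3/s
Therefore the discharge over the weir = 0.200 m^3/s.


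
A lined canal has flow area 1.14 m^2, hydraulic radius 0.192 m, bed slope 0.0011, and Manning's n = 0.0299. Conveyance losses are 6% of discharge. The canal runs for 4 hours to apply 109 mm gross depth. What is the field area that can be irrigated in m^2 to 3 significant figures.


Approach: apply Manning's equation with a conveyance and depth budget, Q = (1/n)*A*R^(2/3)*S^(1/2); Q_field = Q*(1-loss); Area = Q_field*t/(d/1000).
Step 1 — canal discharge (Manning's equation):
  Q = (1/0.0299) * 1.14 * 0.192^(2/3) * 0.0011^(1/2) = 0.42085 m^3/s
Step 2 — delivered flow: Q_field = 0.42085*(1 - 6/100) = 0.39560 m^3/s
Step 3 — volume delivered: V = 0.39560 * 4*3600 = 5696.7 m^3
Step 4 — area served: A = V / (depth/1000) = 5696.7 / 0.109 = 52300 m^2
Therefore the field area that can be irrigated = 52300 m^2.


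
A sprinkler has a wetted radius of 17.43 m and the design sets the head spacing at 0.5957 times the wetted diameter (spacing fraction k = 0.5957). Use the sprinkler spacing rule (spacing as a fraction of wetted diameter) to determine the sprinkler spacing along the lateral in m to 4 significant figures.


Approach: apply the sprinkler spacing rule (spacing as a fraction of wetted diameter), S = k*(2*R).
S = 0.5957 * (2 * 17.43) = 20.77 m
Therefore the sprinkler spacing along the lateral = 20.77 m.


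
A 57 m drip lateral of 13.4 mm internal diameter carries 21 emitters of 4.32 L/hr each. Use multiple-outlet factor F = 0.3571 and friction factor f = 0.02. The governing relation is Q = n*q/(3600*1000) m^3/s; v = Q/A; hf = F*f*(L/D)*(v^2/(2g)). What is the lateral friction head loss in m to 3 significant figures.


Q = 21*4.32/(3600*1000) = 2.5200e-05 m^3/s
A = pi*(13.4e-3/2)^2 = 1.4103e-04 m^2, so v = Q/A = 0.17869 m/s
hf = 0.3571*0.02*(57/0.0134)*(0.17869^2/(2*9.81)) = 0.0494 m
Therefore the lateral friction head loss = 0.0494 m.


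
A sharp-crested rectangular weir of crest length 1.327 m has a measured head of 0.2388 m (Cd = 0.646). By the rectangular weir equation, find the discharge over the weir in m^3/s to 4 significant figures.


Approach: apply the rectangular weir equation, Q = (2/3)*Cd*L*sqrt(2g)*H^1.5.
Q = (2/3)*0.646*1.327*sqrt(2*9.81)*0.2388^1.5 = 0.2954 m^3/s
Therefore the discharge over the weir = 0.2954 m^3/s.


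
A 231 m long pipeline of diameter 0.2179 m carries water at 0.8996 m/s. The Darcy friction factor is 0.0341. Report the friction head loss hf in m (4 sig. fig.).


Approach: apply the Darcy-Weisbach equation, hf = f*(L/D)*(v^2/(2g)).
hf = 0.0341 * (231/0.2179) * (0.8996^2 / (2*9.81))
hf = 1.491 m
Therefore the friction head loss hf = 1.491 m.


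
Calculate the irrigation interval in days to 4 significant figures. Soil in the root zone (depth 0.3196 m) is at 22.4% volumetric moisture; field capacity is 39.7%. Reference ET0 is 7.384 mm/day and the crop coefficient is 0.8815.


Approach: apply soil-water budget scheduling, SMD = (FC-theta)/100*depth*1000; ETc = ET0*Kc; interval = SMD/ETc.
Step 1 — soil moisture deficit:
  SMD = (39.7 - 22.4)/100 * 0.3196 * 1000 = 55.2908 mm
Step 2 — daily crop ET (ETc = ET0*Kc):
  ETc = 7.384 * 0.8815 = 6.50900 mm/day
Step 3 — irrigation interval (SMD/ETc):
  interval = 55.2908 / 6.50900 = 8.495 days
Therefore the irrigation interval = 8.495 days.


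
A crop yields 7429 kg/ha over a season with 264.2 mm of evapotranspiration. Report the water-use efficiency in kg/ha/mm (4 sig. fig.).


Approach: apply the water-use efficiency ratio, WUE = yield/ET.
WUE = 7429 / 264.2 = 28.12 kg/ha/mm
Therefore the water-use efficiency = 28.12 kg/ha/mm.


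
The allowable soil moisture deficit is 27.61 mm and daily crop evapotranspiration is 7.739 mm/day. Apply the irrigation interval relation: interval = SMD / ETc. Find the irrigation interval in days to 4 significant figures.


interval = 27.61 / 7.739 = 3.568 days
Therefore the irrigation interval = 3.568 days.


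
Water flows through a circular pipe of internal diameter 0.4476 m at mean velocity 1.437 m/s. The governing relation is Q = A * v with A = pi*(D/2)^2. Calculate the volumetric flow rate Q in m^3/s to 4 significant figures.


A = pi*(0.4476/2)^2 = 0.157351 m^2
Q = 0.157351 * 1.437 = 0.2261 m^3/s
Therefore the volumetric flow rate Q = 0.2261 m^3/s.


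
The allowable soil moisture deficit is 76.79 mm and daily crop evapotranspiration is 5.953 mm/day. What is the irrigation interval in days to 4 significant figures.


Approach: apply the irrigation interval relation, interval = SMD / ETc.
interval = 76.79 / 5.953 = 12.90 days
Therefore the irrigation interval = 12.90 days.


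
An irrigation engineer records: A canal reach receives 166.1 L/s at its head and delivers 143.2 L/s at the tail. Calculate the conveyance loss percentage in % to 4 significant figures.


Approach: apply the conveyance loss ratio, loss% = ((Q_head - Q_tail)/Q_head)*100.
loss = ((166.1 - 143.2)/166.1)*100 = 13.79 %
Therefore the conveyance loss percentage = 13.79 %.


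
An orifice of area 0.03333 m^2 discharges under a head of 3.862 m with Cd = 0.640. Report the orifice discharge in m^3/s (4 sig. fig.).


Approach: apply the orifice equation, Q = Cd*A*sqrt(2*g*h).
Q = 0.640 * 0.03333 * sqrt(2*9.81*3.862) = 0.1857 m^3/s
Therefore the orifice discharge = 0.1857 m^3/s.


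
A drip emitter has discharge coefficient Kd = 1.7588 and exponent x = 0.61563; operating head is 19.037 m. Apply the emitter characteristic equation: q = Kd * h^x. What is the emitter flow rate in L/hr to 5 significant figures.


q = 1.7588 * 19.037^0.61563 = 10.789 L/hr
Therefore the emitter flow rate = 10.789 L/hr.


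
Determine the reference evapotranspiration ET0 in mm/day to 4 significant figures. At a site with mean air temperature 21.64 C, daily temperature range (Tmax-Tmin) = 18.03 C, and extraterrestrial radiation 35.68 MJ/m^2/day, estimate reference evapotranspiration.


Approach: apply the Hargreaves-Samani method, ET0 = 0.0023*(Tmean+17.8)*sqrt(Tmax-Tmin)*0.408*Ra.
ET0 = 0.0023*(21.64+17.8)*sqrt(18.03)*0.408*35.68 = 5.607 mm/day
Therefore the reference evapotranspiration ET0 = 5.607 mm/day.


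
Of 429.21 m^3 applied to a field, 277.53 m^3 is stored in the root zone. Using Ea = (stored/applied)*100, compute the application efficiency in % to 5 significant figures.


Ea = (277.53/429.21)*100 = 64.661 %
Therefore the application efficiency = 64.661 %.


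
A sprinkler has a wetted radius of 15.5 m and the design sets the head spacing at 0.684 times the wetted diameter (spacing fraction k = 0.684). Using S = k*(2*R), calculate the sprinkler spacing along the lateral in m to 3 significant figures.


S = 0.684 * (2 * 15.5) = 21.2 m
Therefore the sprinkler spacing along the lateral = 21.2 m.


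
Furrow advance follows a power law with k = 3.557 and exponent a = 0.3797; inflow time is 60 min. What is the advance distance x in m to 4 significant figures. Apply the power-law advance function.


Approach: apply the power-law advance function, x = k*t^a.
x = 3.557 * 60^0.3797 = 16.84 m
Therefore the advance distance x = 16.84 m.


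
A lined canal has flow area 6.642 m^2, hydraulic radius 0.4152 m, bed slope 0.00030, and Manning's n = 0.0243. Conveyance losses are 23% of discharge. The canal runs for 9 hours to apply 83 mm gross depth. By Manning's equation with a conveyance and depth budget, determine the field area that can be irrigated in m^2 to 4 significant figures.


Approach: apply Manning's equation with a conveyance and depth budget, Q = (1/n)*A*R^(2/3)*S^(1/2); Q_field = Q*(1-loss); Area = Q_field*t/(d/1000).
Step 1 — canal discharge (Manning's equation):
  Q = (1/0.0243) * 6.642 * 0.4152^(2/3) * 0.00030^(1/2) = 2.63486 m^3/s
Step 2 — delivered flow: Q_field = 2.63486*(1 - 23/100) = 2.02884 m^3/s
Step 3 — volume delivered: V = 2.02884 * 9*3600 = 65734.6 m^3
Step 4 — area served: A = V / (depth/1000) = 65734.6 / 0.083 = 792000 m^2
Therefore the field area that can be irrigated = 792000 m^2.


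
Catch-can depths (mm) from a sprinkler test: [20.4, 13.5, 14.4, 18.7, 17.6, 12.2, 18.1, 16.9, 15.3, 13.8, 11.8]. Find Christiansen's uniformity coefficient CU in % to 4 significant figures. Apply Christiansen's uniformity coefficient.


Approach: apply Christiansen's uniformity coefficient, CU = (1 - mean_abs_deviation/mean)*100.
mean = 15.7000 mm
mean |d_i - mean| = 2.40000 mm
CU = (1 - 2.40000/15.7000)*100 = 84.71 %
Therefore Christiansen's uniformity coefficient CU = 84.71 %.


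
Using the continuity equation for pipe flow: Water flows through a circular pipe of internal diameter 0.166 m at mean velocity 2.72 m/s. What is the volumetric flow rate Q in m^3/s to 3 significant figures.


Approach: apply the continuity equation for pipe flow, Q = A * v with A = pi*(D/2)^2.
A = pi*(0.166/2)^2 = 0.021642 m^2
Q = 0.021642 * 2.72 = 0.0589 m^3/s
Therefore the volumetric flow rate Q = 0.0589 m^3/s.


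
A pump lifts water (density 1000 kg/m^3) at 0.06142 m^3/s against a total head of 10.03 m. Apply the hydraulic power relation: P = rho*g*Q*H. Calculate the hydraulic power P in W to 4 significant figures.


P = 1000 * 9.81 * 0.06142 * 10.03 = 6043 W
Therefore the hydraulic power P = 6043 W.


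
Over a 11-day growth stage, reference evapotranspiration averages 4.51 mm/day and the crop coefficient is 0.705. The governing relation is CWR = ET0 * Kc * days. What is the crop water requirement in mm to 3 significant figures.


CWR = 4.51 * 0.705 * 11 = 35.0 mm
Therefore the crop water requirement = 35.0 mm.


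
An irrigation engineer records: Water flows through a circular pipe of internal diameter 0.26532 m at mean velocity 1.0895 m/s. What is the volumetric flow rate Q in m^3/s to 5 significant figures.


Approach: apply the continuity equation for pipe flow, Q = A * v with A = pi*(D/2)^2.
A = pi*(0.26532/2)^2 = 0.05528787 m^2
Q = 0.05528787 * 1.0895 = 0.060236 m^3/s
Therefore the volumetric flow rate Q = 0.060236 m^3/s.


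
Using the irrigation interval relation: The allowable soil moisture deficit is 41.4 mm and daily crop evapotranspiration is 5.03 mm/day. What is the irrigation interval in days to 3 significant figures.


Approach: apply the irrigation interval relation, interval = SMD / ETc.
interval = 41.4 / 5.03 = 8.23 days
Therefore the irrigation interval = 8.23 days.


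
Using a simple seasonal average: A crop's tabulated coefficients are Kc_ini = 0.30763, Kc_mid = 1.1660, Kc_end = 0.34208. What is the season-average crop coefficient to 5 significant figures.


Approach: apply a simple seasonal average, Kc_avg = (Kc_ini + Kc_mid + Kc_end)/3.
Kc_avg = (0.30763 + 1.1660 + 0.34208)/3 = 0.60524
Therefore the season-average crop coefficient = 0.60524.


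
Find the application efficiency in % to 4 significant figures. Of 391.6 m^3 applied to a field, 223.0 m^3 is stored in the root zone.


Approach: apply the application efficiency ratio, Ea = (stored/applied)*100.
Ea = (223.0/391.6)*100 = 56.95 %
Therefore the application efficiency = 56.95 %.


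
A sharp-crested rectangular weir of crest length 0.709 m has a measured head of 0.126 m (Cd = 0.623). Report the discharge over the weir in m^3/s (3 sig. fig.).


Approach: apply the rectangular weir equation, Q = (2/3)*Cd*L*sqrt(2g)*H^1.5.
Q = (2/3)*0.623*0.709*sqrt(2*9.81)*0.126^1.5 = 0.0583 m^3/s
Therefore the discharge over the weir = 0.0583 m^3/s.


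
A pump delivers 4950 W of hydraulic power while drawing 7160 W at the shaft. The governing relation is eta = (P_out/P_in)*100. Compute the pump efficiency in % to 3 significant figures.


eta = (4950 / 7160) * 100 = 69.1 %
Therefore the pump efficiency = 69.1 %.


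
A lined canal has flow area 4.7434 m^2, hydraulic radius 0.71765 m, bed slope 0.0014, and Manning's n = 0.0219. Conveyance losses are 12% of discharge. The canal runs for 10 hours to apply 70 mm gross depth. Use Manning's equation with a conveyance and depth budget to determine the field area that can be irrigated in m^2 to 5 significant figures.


Approach: apply Manning's equation with a conveyance and depth budget, Q = (1/n)*A*R^(2/3)*S^(1/2); Q_field = Q*(1-loss); Area = Q_field*t/(d/1000).
Step 1 — canal discharge (Manning's equation):
  Q = (1/0.0219) * 4.7434 * 0.71765^(2/3) * 0.0014^(1/2) = 6.496081 m^3/s
Step 2 — delivered flow: Q_field = 6.496081*(1 - 12/100) = 5.716551 m^3/s
Step 3 — volume delivered: V = 5.716551 * 10*3600 = 205795.9 m^3
Step 4 — area served: A = V / (depth/1000) = 205795.9 / 0.07 = 2939900 m^2
Therefore the field area that can be irrigated = 2939900 m^2.


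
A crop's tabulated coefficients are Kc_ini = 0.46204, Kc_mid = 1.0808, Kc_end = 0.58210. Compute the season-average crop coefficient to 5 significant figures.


Approach: apply a simple seasonal average, Kc_avg = (Kc_ini + Kc_mid + Kc_end)/3.
Kc_avg = (0.46204 + 1.0808 + 0.58210)/3 = 0.70831
Therefore the season-average crop coefficient = 0.70831.


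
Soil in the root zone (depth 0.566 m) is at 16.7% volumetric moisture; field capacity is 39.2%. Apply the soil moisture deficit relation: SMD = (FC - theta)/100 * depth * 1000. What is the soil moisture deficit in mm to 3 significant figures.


SMD = (39.2 - 16.7)/100 * 0.566 * 1000 = 127 mm
Therefore the soil moisture deficit = 127 mm.


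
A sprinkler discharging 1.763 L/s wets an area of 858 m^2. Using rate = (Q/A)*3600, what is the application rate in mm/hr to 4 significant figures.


rate = (1.763 / 858) * 3600 = 7.397 mm/hr
Therefore the application rate = 7.397 mm/hr.


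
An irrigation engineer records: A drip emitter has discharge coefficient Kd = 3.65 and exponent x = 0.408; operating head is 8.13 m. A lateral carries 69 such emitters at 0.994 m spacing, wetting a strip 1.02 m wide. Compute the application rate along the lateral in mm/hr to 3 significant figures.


Approach: apply the emitter equation with a lateral mass balance, q = Kd*h^x; Q = n*q; rate = Q/(n*spacing*width).
Step 1 — single emitter flow (q = Kd*h^x):
  q = 3.65 * 8.13^0.408 = 8.5824 L/hr
Step 2 — total lateral flow: Q = 69 * 8.5824 = 592.19 L/hr
Step 3 — wetted area: A = 69 * 0.994 * 1.02 = 69.958 m^2
Step 4 — application rate: Q/A = 592.19/69.958 = 8.46 mm/hr
Therefore the application rate along the lateral = 8.46 mm/hr.


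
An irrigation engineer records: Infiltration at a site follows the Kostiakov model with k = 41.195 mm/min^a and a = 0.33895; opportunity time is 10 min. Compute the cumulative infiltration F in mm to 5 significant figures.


Approach: apply the Kostiakov infiltration equation, F = k*t^a.
F = 41.195 * 10^0.33895 = 89.907 mm
Therefore the cumulative infiltration F = 89.907 mm.


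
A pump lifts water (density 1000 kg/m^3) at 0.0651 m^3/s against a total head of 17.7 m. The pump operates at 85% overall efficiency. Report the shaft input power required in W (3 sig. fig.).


Approach: apply hydraulic power then efficiency conversion, P = rho*g*Q*H; P_in = P/eta.
Step 1 — hydraulic power (P = rho*g*Q*H):
  P = 1000 * 9.81 * 0.0651 * 17.7 = 11304 W
Step 2 — input power: P_in = P/eta = 11304 / 0.85 = 13300 W
Therefore the shaft input power required = 13300 W.


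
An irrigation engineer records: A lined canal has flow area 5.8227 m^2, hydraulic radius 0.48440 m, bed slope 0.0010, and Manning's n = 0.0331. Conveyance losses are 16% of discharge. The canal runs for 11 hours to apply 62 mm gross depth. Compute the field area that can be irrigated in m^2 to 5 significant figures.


Approach: apply Manning's equation with a conveyance and depth budget, Q = (1/n)*A*R^(2/3)*S^(1/2); Q_field = Q*(1-loss); Area = Q_field*t/(d/1000).
Step 1 — canal discharge (Manning's equation):
  Q = (1/0.0331) * 5.8227 * 0.48440^(2/3) * 0.0010^(1/2) = 3.431093 m^3/s
Step 2 — delivered flow: Q_field = 3.431093*(1 - 16/100) = 2.882118 m^3/s
Step 3 — volume delivered: V = 2.882118 * 11*3600 = 114131.9 m^3
Step 4 — area served: A = V / (depth/1000) = 114131.9 / 0.062 = 1840800 m^2
Therefore the field area that can be irrigated = 1840800 m^2.


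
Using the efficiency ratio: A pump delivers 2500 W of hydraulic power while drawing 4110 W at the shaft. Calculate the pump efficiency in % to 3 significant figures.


Approach: apply the efficiency ratio, eta = (P_out/P_in)*100.
eta = (2500 / 4110) * 100 = 60.8 %
Therefore the pump efficiency = 60.8 %.


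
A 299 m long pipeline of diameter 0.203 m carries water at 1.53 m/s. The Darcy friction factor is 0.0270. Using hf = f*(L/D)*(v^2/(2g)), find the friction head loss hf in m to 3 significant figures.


hf = 0.0270 * (299/0.203) * (1.53^2 / (2*9.81))
hf = 4.74 m
Therefore the friction head loss hf = 4.74 m.


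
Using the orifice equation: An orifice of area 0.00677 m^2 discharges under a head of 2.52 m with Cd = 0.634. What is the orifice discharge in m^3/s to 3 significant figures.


Approach: apply the orifice equation, Q = Cd*A*sqrt(2*g*h).
Q = 0.634 * 0.00677 * sqrt(2*9.81*2.52) = 0.0302 m^3/s
Therefore the orifice discharge = 0.0302 m^3/s.


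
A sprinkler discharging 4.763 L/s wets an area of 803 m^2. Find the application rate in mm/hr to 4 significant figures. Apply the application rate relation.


Approach: apply the application rate relation, rate = (Q/A)*3600.
rate = (4.763 / 803) * 3600 = 21.35 mm/hr
Therefore the application rate = 21.35 mm/hr.


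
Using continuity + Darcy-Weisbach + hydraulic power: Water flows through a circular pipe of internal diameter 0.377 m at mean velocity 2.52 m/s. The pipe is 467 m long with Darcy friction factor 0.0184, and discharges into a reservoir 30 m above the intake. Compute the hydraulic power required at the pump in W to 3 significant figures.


Approach: apply continuity + Darcy-Weisbach + hydraulic power, Q = A*v; hf = f*(L/D)*(v^2/(2g)); H = static + hf; P = rho*g*Q*H.
Step 1 — flow rate (continuity, Q = A*v):
  A = pi*(0.377/2)^2 = 0.11163 m^2
  Q = 0.11163 * 2.52 = 0.28130 m^3/s
Step 2 — friction head loss (Darcy-Weisbach):
  hf = 0.0184 * (467/0.377) * (2.52^2 / (2*9.81))
  hf = 7.3773 m
Step 3 — total head: H = 30 + 7.3773 = 37.377 m
Step 4 — hydraulic power (P = rho*g*Q*H):
  P = 1000 * 9.81 * 0.28130 * 37.377 = 103000 W
Therefore the hydraulic power required at the pump = 103000 W.


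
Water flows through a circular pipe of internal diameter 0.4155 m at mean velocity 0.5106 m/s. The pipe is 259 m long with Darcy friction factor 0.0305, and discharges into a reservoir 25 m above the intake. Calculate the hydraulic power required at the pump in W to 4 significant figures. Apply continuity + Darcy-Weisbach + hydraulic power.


Approach: apply continuity + Darcy-Weisbach + hydraulic power, Q = A*v; hf = f*(L/D)*(v^2/(2g)); H = static + hf; P = rho*g*Q*H.
Step 1 — flow rate (continuity, Q = A*v):
  A = pi*(0.4155/2)^2 = 0.135591 m^2
  Q = 0.135591 * 0.5106 = 0.0692329 m^3/s
Step 2 — friction head loss (Darcy-Weisbach):
  hf = 0.0305 * (259/0.4155) * (0.5106^2 / (2*9.81))
  hf = 0.252634 m
Step 3 — total head: H = 25 + 0.252634 = 25.2526 m
Step 4 — hydraulic power (P = rho*g*Q*H):
  P = 1000 * 9.81 * 0.0692329 * 25.2526 = 17150 W
Therefore the hydraulic power required at the pump = 17150 W.
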